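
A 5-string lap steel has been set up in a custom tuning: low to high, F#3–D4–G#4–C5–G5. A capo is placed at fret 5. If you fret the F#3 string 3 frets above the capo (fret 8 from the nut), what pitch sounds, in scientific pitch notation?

D4

The capo raises the open F#3 by 5 semitones to B3; fretting 3 more gives F#3 + 5 + 3 = F#3 + 8 semitones = D4.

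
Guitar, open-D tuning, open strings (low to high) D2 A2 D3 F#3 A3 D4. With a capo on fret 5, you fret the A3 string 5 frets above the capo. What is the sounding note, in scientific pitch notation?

The capo raises the open A3 by 5 semitones to D4; fretting 5 more gives A3 + 5 + 5 = A3 + 10 semitones = G4.

G4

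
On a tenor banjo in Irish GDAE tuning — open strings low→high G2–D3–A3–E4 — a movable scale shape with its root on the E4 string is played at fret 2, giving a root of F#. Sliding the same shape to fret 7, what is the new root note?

B

Moving from fret 2 to fret 7 shifts the root by 5 semitones.
F# up 5 semitones is B.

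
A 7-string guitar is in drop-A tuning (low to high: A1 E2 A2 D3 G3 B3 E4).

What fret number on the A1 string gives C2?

3

C2 is 3 semitones above the open A1 (A–A#–B–C), so it sits at fret 3.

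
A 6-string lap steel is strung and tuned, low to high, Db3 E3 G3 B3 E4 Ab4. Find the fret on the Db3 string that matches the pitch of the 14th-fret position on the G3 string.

Fret 14 on G3 is MIDI 55 + 14 = 69 (A4). On the Db3 string (open MIDI 49), that pitch is 69 − 49 = fret 20.

20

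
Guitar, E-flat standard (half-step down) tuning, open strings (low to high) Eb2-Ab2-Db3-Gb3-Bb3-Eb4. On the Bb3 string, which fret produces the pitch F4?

F4 is 7 semitones above the open Bb3 (Bb–B–C–Db–D–Eb–E–F), so it sits at fret 7.

7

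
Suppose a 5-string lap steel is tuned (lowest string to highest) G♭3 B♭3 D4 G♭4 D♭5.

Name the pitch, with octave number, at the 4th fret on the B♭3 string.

D4

The open B♭3 string plus 4 semitones: Bb–B–C–Db–D.
The walk passes from B into C once, so the octave number goes from 3 to 4.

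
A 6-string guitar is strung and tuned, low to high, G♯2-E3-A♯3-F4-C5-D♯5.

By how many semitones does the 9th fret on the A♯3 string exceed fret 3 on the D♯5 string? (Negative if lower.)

-11 semitones

A♯3 at fret 9 → G4 (MIDI 67); D♯5 at fret 3 → F♯5 (MIDI 78).
67 − 78 = -11, so the two pitches are 11 semitones apart.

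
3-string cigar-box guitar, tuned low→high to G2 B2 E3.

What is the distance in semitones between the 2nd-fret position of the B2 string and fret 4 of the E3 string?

7 semitones

B2 at fret 2 → D♭3 (MIDI 49); E3 at fret 4 → A♭3 (MIDI 56).
49 − 56 = -7, so the two pitches are 7 semitones apart, with A♭3 the higher.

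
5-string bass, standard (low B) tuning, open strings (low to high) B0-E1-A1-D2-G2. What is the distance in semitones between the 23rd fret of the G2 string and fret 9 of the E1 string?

29 semitones

G2 at fret 23 → F♯4 (MIDI 66); E1 at fret 9 → C♯2 (MIDI 37).
66 − 37 = 29, so the two pitches are 29 semitones apart, with F♯4 the higher.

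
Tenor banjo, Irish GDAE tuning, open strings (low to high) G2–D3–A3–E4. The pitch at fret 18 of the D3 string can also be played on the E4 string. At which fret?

D3 at fret 18 is D3 + 18 semitones = G#4.
The open E4 string is 14 semitones above the open D3, so the same pitch on the E4 string lies at fret 18 − 14 = 4.

4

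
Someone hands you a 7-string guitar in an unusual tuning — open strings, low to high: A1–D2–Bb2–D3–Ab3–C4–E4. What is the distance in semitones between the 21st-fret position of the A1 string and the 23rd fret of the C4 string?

29 semitones

A1 at fret 21 → Gb3 (MIDI 54); C4 at fret 23 → B5 (MIDI 83).
54 − 83 = -29, so the two pitches are 29 semitones apart, with B5 the higher.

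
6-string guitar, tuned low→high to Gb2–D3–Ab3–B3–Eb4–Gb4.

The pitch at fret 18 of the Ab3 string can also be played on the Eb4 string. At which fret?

Ab3 at fret 18 is Ab3 + 18 semitones = D5.
The open Eb4 string is 7 semitones above the open Ab3, so the same pitch on the Eb4 string lies at fret 18 − 7 = 11.

11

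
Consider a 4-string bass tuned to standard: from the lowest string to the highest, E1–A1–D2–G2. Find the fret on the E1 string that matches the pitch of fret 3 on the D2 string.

13

D2 at fret 3 is D2 + 3 semitones = F2.
The open E1 string is 10 semitones below the open D2, so the same pitch on the E1 string lies at fret 3 + 10 = 13.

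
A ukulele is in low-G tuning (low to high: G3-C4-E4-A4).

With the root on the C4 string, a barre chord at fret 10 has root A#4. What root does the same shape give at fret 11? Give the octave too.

B4

Moving from fret 10 to fret 11 shifts the root by 1 semitone.
A#4 up 1 semitone is B4.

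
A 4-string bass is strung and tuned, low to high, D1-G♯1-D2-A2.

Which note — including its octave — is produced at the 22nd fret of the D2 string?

C4

D2 is MIDI 38. Adding 22 gives 60, which is C4.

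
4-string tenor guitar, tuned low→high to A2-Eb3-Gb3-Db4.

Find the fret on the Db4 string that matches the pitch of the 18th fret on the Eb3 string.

Eb3 at fret 18 is Eb3 + 18 semitones = A4.
The open Db4 string is 10 semitones above the open Eb3, so the same pitch on the Db4 string lies at fret 18 − 10 = 8.

8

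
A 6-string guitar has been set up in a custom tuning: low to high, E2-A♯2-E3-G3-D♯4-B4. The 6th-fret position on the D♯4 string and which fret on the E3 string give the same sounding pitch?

17

D♯4 at fret 6 is D♯4 + 6 semitones = A4.
The open E3 string is 11 semitones below the open D♯4, so the same pitch on the E3 string lies at fret 6 + 11 = 17.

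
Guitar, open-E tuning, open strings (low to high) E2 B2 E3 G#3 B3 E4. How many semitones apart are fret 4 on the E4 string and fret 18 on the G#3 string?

E4 at fret 4 → G#4 (MIDI 68); G#3 at fret 18 → D5 (MIDI 74).
68 − 74 = -6, so the two pitches are 6 semitones apart, with D5 the higher.

6 semitones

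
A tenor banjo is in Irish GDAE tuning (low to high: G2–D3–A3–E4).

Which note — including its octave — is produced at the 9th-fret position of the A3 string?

The open A3 string plus 9 semitones: A–A#–B–C–C#–D–D#–E–F–F#.
The walk passes from B into C once, so the octave number goes from 3 to 4.

F#4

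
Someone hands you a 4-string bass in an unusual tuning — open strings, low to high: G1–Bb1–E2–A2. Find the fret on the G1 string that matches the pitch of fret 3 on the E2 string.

12

E2 at fret 3 is E2 + 3 semitones = G2.
The open G1 string is 9 semitones below the open E2, so the same pitch on the G1 string lies at fret 3 + 9 = 12.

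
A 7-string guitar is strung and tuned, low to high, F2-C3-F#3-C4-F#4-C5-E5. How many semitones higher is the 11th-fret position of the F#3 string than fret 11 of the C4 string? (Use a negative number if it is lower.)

F#3 at fret 11 → F4 (MIDI 65); C4 at fret 11 → B4 (MIDI 71).
65 − 71 = -6, so the two pitches are 6 semitones apart.

-6 semitones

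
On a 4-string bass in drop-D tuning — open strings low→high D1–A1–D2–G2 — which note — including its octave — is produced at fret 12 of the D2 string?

D2 is MIDI 38. Adding 12 gives 50, which is D3.

D3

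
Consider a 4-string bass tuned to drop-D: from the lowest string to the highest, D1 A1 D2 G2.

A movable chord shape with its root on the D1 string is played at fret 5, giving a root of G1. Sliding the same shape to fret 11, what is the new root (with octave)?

C#2

Moving from fret 5 to fret 11 shifts the root by 6 semitones.
G1 up 6 semitones is C#2.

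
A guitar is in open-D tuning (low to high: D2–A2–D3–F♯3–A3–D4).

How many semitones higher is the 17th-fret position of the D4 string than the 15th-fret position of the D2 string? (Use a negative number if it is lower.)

D4 at fret 17 → G5 (MIDI 79); D2 at fret 15 → F3 (MIDI 53).
79 − 53 = 26, so the two pitches are 26 semitones apart.

26 semitones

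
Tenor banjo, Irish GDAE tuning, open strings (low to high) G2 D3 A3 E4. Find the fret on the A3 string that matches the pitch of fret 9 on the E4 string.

E4 at fret 9 is E4 + 9 semitones = C#5.
The open A3 string is 7 semitones below the open E4, so the same pitch on the A3 string lies at fret 9 + 7 = 16.

16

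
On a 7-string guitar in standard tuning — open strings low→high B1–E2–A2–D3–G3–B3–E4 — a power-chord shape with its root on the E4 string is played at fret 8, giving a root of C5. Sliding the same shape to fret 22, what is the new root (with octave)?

D6

Moving from fret 8 to fret 22 shifts the root by 14 semitones.
C5 up 14 semitones is D6.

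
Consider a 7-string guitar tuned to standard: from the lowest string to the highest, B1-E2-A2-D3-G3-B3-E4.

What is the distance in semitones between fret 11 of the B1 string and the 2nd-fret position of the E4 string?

20 semitones

B1 at fret 11 → A♯2 (MIDI 46); E4 at fret 2 → F♯4 (MIDI 66).
46 − 66 = -20, so the two pitches are 20 semitones apart, with F♯4 the higher.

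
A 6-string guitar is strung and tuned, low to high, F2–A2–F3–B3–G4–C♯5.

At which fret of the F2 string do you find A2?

4

A2 is 4 semitones above the open F2 (F–F#–G–G#–A), so it sits at fret 4.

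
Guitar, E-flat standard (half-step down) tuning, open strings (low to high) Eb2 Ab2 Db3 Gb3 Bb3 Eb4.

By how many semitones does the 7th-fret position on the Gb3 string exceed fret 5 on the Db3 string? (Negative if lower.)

Gb3 at fret 7 → Db4 (MIDI 61); Db3 at fret 5 → Gb3 (MIDI 54).
61 − 54 = 7, so the two pitches are 7 semitones apart.

7 semitones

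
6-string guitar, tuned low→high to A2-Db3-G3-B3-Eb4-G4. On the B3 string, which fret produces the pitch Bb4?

Bb4 is 11 semitones above the open B3 (B–C–Db–D–…–Ab–A–Bb), so it sits at fret 11.

11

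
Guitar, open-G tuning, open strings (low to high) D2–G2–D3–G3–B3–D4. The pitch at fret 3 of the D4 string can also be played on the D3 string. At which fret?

15

Fret 3 on D4 is MIDI 62 + 3 = 65 (F4). On the D3 string (open MIDI 50), that pitch is 65 − 50 = fret 15.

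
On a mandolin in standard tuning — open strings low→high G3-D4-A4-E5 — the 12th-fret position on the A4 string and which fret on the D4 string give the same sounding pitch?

19

A4 at fret 12 is A4 + 12 semitones = A5.
The open D4 string is 7 semitones below the open A4, so the same pitch on the D4 string lies at fret 12 + 7 = 19.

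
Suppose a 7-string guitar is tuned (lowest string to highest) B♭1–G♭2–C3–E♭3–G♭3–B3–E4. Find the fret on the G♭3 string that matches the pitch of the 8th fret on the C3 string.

C3 at fret 8 is C3 + 8 semitones = A♭3.
The open G♭3 string is 6 semitones above the open C3, so the same pitch on the G♭3 string lies at fret 8 − 6 = 2.

2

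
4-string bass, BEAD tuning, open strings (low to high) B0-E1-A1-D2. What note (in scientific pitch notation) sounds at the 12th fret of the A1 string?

A1 is MIDI 33. Adding 12 gives 45, which is A2.

A2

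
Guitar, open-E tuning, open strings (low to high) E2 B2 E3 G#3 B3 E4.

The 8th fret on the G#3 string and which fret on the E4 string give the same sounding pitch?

0

G#3 at fret 8 is G#3 + 8 semitones = E4.
The open E4 string is 8 semitones above the open G#3, so the same pitch on the E4 string lies at fret 8 − 8 = 0.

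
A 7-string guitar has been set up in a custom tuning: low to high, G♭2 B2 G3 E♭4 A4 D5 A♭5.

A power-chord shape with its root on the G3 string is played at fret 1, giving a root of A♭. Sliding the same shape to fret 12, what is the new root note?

Moving from fret 1 to fret 12 shifts the root by 11 semitones.
A♭ up 11 semitones is G.

G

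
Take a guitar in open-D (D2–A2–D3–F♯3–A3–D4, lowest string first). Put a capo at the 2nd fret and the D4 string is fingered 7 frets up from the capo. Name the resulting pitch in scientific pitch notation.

The capo raises the open D4 by 2 semitones to E4; fretting 7 more gives D4 + 2 + 7 = D4 + 9 semitones = B4.

B4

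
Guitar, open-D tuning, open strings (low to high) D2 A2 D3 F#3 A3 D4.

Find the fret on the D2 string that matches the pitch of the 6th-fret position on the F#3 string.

Fret 6 on F#3 is MIDI 54 + 6 = 60 (C4). On the D2 string (open MIDI 38), that pitch is 60 − 38 = fret 22.

22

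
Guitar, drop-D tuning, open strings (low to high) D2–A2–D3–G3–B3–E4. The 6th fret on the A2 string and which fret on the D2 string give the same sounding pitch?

A2 at fret 6 is A2 + 6 semitones = D#3.
The open D2 string is 7 semitones below the open A2, so the same pitch on the D2 string lies at fret 6 + 7 = 13.

13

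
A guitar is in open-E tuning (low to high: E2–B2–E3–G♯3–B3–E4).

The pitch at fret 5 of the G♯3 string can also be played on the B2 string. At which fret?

G♯3 at fret 5 is G♯3 + 5 semitones = C♯4.
The open B2 string is 9 semitones below the open G♯3, so the same pitch on the B2 string lies at fret 5 + 9 = 14.

14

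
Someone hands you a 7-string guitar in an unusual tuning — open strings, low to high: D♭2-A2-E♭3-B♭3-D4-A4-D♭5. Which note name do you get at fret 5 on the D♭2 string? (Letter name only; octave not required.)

Each fret is one semitone, so D♭2 + 5 = G♭.
(Equivalently spelled F♯.)

G♭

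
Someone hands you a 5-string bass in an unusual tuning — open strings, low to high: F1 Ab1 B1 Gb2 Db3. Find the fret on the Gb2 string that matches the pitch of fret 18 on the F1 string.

F1 at fret 18 is F1 + 18 semitones = B2.
The open Gb2 string is 13 semitones above the open F1, so the same pitch on the Gb2 string lies at fret 18 − 13 = 5.

5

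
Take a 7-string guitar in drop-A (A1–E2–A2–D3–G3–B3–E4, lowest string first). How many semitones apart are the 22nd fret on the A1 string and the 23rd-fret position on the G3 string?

A1 at fret 22 → G3 (MIDI 55); G3 at fret 23 → F#5 (MIDI 78).
55 − 78 = -23, so the two pitches are 23 semitones apart, with F#5 the higher.

23 semitones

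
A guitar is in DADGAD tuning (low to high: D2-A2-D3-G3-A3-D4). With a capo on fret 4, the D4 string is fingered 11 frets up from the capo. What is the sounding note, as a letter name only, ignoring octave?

F

The capo raises the open D4 by 4 semitones to F♯4; fretting 11 more gives D4 + 4 + 11 = D4 + 15 semitones, landing on F.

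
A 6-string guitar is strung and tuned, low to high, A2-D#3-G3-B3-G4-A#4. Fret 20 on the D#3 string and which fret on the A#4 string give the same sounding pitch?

1

D#3 at fret 20 is D#3 + 20 semitones = B4.
The open A#4 string is 19 semitones above the open D#3, so the same pitch on the A#4 string lies at fret 20 − 19 = 1.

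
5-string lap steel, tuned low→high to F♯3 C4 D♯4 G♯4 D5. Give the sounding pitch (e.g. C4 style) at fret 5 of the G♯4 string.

The open G♯4 string plus 5 semitones: G#–A–A#–B–C–C#.
The walk passes from B into C once, so the octave number goes from 4 to 5.

C♯5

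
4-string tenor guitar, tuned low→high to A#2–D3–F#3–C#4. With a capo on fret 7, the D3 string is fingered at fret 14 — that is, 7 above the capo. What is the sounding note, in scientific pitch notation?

The capo raises the open D3 by 7 semitones to A3; fretting 7 more gives D3 + 7 + 7 = D3 + 14 semitones = E4.

E4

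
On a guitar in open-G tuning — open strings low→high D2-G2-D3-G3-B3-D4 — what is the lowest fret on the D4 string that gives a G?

From D4, count semitones up the chromatic scale until reaching G: D–D#–E–F–F#–G — 5 steps.

5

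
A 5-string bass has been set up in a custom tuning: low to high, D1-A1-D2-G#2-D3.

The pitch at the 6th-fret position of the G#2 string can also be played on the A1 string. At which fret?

17

G#2 at fret 6 is G#2 + 6 semitones = D3.
The open A1 string is 11 semitones below the open G#2, so the same pitch on the A1 string lies at fret 6 + 11 = 17.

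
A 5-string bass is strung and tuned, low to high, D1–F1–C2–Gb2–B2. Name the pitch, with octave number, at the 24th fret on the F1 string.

F3

F1 is MIDI 29. Adding 24 gives 53, which is F3.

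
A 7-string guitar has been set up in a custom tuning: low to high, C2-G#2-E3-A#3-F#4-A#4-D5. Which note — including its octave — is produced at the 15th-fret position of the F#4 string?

A5

F#4 is MIDI 66. Adding 15 gives 81, which is A5.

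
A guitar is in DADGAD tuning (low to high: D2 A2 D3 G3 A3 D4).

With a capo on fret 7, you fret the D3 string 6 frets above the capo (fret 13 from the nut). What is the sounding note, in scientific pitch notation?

The capo raises the open D3 by 7 semitones to A3; fretting 6 more gives D3 + 7 + 6 = D3 + 13 semitones = D#4.
(Also written Eb.)

D#4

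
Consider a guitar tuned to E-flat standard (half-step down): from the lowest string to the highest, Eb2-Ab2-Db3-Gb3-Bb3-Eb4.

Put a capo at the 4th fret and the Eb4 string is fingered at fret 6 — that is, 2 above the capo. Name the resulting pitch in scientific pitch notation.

The capo raises the open Eb4 by 4 semitones to G4; fretting 2 more gives Eb4 + 4 + 2 = Eb4 + 6 semitones = A4.

A4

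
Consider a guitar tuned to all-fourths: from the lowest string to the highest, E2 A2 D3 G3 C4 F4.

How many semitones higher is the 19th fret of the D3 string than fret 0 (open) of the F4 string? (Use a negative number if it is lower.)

4 semitones

D3 at fret 19 → A4 (MIDI 69); F4 at fret 0 → F4 (MIDI 65).
69 − 65 = 4, so the two pitches are 4 semitones apart.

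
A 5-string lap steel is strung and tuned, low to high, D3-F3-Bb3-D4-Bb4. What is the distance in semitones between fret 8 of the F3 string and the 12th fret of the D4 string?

F3 at fret 8 → Db4 (MIDI 61); D4 at fret 12 → D5 (MIDI 74).
61 − 74 = -13, so the two pitches are 13 semitones apart, with D5 the higher.

13 semitones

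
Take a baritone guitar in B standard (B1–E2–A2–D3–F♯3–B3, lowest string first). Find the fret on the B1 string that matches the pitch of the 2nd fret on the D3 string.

17

D3 at fret 2 is D3 + 2 semitones = E3.
The open B1 string is 15 semitones below the open D3, so the same pitch on the B1 string lies at fret 2 + 15 = 17.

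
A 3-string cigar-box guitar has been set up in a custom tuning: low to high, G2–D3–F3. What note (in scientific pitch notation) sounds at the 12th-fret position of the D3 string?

The open D3 string plus 12 semitones: D–Eb–E–F–…–C–Db–D.
The walk passes from B into C once, so the octave number goes from 3 to 4.

D4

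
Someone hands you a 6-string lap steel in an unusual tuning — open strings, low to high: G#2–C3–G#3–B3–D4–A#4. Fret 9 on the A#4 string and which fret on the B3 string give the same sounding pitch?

20

Fret 9 on A#4 is MIDI 70 + 9 = 79 (G5). On the B3 string (open MIDI 59), that pitch is 79 − 59 = fret 20.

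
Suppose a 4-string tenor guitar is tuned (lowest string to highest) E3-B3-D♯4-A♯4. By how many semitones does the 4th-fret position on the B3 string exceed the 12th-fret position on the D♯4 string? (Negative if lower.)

-12 semitones

B3 at fret 4 → D♯4 (MIDI 63); D♯4 at fret 12 → D♯5 (MIDI 75).
63 − 75 = -12, so the two pitches are 12 semitones apart.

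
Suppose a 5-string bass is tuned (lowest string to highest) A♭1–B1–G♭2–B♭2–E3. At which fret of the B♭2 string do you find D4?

D4 is 16 semitones above the open B♭2 (Bb–B–C–Db–…–C–Db–D), so it sits at fret 16.

16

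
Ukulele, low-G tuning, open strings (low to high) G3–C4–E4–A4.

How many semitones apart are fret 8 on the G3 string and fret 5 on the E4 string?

6 semitones

G3 at fret 8 → D#4 (MIDI 63); E4 at fret 5 → A4 (MIDI 69).
63 − 69 = -6, so the two pitches are 6 semitones apart, with A4 the higher.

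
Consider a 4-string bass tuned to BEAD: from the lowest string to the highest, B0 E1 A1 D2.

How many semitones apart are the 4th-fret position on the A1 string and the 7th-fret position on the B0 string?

7 semitones

A1 at fret 4 → C♯2 (MIDI 37); B0 at fret 7 → F♯1 (MIDI 30).
37 − 30 = 7, so the two pitches are 7 semitones apart, with C♯2 the higher.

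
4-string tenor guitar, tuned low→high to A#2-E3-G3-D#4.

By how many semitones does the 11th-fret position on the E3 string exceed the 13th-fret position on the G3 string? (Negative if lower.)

E3 at fret 11 → D#4 (MIDI 63); G3 at fret 13 → G#4 (MIDI 68).
63 − 68 = -5, so the two pitches are 5 semitones apart.

-5 semitones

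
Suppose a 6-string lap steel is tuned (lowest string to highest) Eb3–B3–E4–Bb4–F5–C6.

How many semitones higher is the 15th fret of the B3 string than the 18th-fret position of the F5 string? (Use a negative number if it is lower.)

-21 semitones

B3 at fret 15 → D5 (MIDI 74); F5 at fret 18 → B6 (MIDI 95).
74 − 95 = -21, so the two pitches are 21 semitones apart.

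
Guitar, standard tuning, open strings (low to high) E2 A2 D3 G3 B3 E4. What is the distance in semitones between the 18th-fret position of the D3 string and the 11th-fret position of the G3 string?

2 semitones

D3 at fret 18 → G#4 (MIDI 68); G3 at fret 11 → F#4 (MIDI 66).
68 − 66 = 2, so the two pitches are 2 semitones apart, with G#4 the higher.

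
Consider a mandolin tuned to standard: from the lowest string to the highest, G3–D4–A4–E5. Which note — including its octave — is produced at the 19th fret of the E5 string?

B6

The open E5 string plus 19 semitones: E–F–F#–G–…–A–A#–B.
The walk passes from B into C once, so the octave number goes from 5 to 6.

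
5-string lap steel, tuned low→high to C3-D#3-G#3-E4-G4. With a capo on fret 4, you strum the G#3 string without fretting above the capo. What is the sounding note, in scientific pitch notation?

C4

The capo raises the open G#3 by 4 semitones to C4; fretting 0 more gives G#3 + 4 + 0 = G#3 + 4 semitones = C4.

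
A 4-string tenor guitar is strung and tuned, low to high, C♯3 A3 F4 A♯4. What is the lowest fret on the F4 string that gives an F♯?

1

From F4, count semitones up the chromatic scale until reaching F♯: F–F# — 1 step.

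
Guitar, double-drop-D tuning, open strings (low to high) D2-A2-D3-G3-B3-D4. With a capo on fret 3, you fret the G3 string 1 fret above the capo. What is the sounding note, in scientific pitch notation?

B3

The capo raises the open G3 by 3 semitones to A♯3; fretting 1 more gives G3 + 3 + 1 = G3 + 4 semitones = B3.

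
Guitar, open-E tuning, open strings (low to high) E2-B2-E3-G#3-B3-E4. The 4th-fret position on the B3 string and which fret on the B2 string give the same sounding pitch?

Fret 4 on B3 is MIDI 59 + 4 = 63 (D#4). On the B2 string (open MIDI 47), that pitch is 63 − 47 = fret 16.

16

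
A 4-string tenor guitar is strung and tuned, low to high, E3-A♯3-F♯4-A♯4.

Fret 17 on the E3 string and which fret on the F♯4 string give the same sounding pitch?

3

E3 at fret 17 is E3 + 17 semitones = A4.
The open F♯4 string is 14 semitones above the open E3, so the same pitch on the F♯4 string lies at fret 17 − 14 = 3.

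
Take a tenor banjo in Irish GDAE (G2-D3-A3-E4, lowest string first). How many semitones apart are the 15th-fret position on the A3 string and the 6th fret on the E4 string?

2 semitones

A3 at fret 15 → C5 (MIDI 72); E4 at fret 6 → A#4 (MIDI 70).
72 − 70 = 2, so the two pitches are 2 semitones apart, with C5 the higher.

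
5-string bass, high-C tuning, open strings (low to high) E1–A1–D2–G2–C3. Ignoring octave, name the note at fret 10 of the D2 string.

D2 is MIDI 38. Adding 10 gives 48; 48 mod 12 = 0, i.e. C.

C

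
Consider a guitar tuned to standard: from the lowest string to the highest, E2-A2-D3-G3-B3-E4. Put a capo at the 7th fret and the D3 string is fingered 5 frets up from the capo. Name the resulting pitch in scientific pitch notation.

The capo raises the open D3 by 7 semitones to A3; fretting 5 more gives D3 + 7 + 5 = D3 + 12 semitones = D4.

D4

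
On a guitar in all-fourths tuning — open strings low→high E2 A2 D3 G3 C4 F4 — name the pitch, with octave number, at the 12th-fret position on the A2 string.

Each fret is one semitone, so A2 + 12 = A3.

A3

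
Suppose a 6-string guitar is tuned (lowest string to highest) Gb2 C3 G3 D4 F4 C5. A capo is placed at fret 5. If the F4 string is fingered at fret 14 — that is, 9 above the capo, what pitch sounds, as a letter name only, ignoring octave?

G

The capo raises the open F4 by 5 semitones to Bb4; fretting 9 more gives F4 + 5 + 9 = F4 + 14 semitones, landing on G.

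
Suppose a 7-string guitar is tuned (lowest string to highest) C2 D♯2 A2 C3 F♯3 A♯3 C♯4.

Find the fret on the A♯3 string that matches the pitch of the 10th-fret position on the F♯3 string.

6

F♯3 at fret 10 is F♯3 + 10 semitones = E4.
The open A♯3 string is 4 semitones above the open F♯3, so the same pitch on the A♯3 string lies at fret 10 − 4 = 6.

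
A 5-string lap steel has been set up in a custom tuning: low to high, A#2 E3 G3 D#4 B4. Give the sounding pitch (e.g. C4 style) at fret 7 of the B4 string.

F#5

B4 is MIDI 71. Adding 7 gives 78, which is F#5.
(Equivalently spelled Gb5.)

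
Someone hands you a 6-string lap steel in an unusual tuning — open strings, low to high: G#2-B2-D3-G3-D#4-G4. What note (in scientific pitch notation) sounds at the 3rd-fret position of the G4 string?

A#4

Each fret is one semitone, so G4 + 3 = A#4.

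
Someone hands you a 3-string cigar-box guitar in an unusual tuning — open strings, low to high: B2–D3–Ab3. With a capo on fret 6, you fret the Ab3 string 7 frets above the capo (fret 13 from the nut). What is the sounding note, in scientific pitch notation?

The capo raises the open Ab3 by 6 semitones to D4; fretting 7 more gives Ab3 + 6 + 7 = Ab3 + 13 semitones = A4.

A4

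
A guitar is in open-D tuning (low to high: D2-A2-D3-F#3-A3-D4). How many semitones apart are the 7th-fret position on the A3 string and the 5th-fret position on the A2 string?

14 semitones

A3 at fret 7 → E4 (MIDI 64); A2 at fret 5 → D3 (MIDI 50).
64 − 50 = 14, so the two pitches are 14 semitones apart, with E4 the higher.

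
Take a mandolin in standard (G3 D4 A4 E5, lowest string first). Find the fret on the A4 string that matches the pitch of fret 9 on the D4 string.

Fret 9 on D4 is MIDI 62 + 9 = 71 (B4). On the A4 string (open MIDI 69), that pitch is 71 − 69 = fret 2.

2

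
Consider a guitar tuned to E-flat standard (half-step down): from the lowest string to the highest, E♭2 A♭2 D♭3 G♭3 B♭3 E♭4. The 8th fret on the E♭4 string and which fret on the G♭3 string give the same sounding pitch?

17

Fret 8 on E♭4 is MIDI 63 + 8 = 71 (B4). On the G♭3 string (open MIDI 54), that pitch is 71 − 54 = fret 17.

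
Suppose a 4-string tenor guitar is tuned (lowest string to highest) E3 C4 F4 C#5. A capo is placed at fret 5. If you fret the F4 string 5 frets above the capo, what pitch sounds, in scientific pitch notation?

The capo raises the open F4 by 5 semitones to A#4; fretting 5 more gives F4 + 5 + 5 = F4 + 10 semitones = D#5.

D#5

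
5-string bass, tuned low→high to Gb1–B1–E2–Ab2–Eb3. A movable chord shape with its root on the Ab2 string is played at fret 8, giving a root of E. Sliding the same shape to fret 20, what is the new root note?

E

Moving from fret 8 to fret 20 shifts the root by 12 semitones.
E up 12 semitones is E.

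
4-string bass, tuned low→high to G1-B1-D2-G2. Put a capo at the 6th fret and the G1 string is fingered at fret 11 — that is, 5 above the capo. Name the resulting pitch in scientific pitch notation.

The capo raises the open G1 by 6 semitones to C#2; fretting 5 more gives G1 + 6 + 5 = G1 + 11 semitones = F#2.

F#2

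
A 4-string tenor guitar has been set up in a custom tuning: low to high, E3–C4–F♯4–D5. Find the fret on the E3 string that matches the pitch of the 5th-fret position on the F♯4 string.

19

Fret 5 on F♯4 is MIDI 66 + 5 = 71 (B4). On the E3 string (open MIDI 52), that pitch is 71 − 52 = fret 19.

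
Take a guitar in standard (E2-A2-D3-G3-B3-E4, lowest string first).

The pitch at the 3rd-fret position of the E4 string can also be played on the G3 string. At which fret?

12

Fret 3 on E4 is MIDI 64 + 3 = 67 (G4). On the G3 string (open MIDI 55), that pitch is 67 − 55 = fret 12.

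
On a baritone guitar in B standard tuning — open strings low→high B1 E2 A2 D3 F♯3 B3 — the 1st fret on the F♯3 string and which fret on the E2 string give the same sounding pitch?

F♯3 at fret 1 is F♯3 + 1 semitone = G3.
The open E2 string is 14 semitones below the open F♯3, so the same pitch on the E2 string lies at fret 1 + 14 = 15.

15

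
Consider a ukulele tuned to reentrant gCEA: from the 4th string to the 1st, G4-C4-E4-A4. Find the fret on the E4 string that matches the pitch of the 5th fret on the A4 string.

A4 at fret 5 is A4 + 5 semitones = D5.
The open E4 string is 5 semitones below the open A4, so the same pitch on the E4 string lies at fret 5 + 5 = 10.

10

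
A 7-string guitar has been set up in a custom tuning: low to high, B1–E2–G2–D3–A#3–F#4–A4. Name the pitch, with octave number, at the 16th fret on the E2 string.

The open E2 string plus 16 semitones: E–F–F#–G–…–F#–G–G#.
The walk passes from B into C once, so the octave number goes from 2 to 3.

G#3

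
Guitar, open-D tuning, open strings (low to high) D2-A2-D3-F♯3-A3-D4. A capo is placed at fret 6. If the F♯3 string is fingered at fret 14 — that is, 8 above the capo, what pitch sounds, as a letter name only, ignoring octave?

The capo raises the open F♯3 by 6 semitones to C4; fretting 8 more gives F♯3 + 6 + 8 = F♯3 + 14 semitones, landing on G♯.
(Also written A♭.)

G♯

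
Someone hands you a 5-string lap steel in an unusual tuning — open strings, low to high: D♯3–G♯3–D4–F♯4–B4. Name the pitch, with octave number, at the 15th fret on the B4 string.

B4 is MIDI 71. Adding 15 gives 86, which is D6.

D6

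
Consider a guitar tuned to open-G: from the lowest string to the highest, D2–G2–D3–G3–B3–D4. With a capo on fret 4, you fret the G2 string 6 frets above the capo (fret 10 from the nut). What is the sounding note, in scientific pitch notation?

F3

The capo raises the open G2 by 4 semitones to B2; fretting 6 more gives G2 + 4 + 6 = G2 + 10 semitones = F3.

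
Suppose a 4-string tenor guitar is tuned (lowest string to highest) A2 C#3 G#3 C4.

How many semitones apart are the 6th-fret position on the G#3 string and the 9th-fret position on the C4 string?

G#3 at fret 6 → D4 (MIDI 62); C4 at fret 9 → A4 (MIDI 69).
62 − 69 = -7, so the two pitches are 7 semitones apart, with A4 the higher.

7 semitones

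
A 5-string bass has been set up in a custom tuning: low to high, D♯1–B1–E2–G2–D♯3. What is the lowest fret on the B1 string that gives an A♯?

From B1, count semitones up the chromatic scale until reaching A♯: B–C–C#–D–…–G#–A–A# — 11 steps.

11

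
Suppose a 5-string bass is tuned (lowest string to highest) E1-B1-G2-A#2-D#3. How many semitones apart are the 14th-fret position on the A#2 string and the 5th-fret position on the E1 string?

27 semitones

A#2 at fret 14 → C4 (MIDI 60); E1 at fret 5 → A1 (MIDI 33).
60 − 33 = 27, so the two pitches are 27 semitones apart, with C4 the higher.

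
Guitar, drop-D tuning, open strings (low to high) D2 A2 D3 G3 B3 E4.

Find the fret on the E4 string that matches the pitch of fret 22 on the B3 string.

17

B3 at fret 22 is B3 + 22 semitones = A5.
The open E4 string is 5 semitones above the open B3, so the same pitch on the E4 string lies at fret 22 − 5 = 17.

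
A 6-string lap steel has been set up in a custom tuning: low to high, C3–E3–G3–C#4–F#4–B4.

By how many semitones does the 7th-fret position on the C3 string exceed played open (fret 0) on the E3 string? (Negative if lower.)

3 semitones

C3 at fret 7 → G3 (MIDI 55); E3 at fret 0 → E3 (MIDI 52).
55 − 52 = 3, so the two pitches are 3 semitones apart.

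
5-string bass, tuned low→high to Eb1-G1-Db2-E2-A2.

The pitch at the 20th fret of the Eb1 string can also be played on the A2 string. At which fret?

2

Eb1 at fret 20 is Eb1 + 20 semitones = B2.
The open A2 string is 18 semitones above the open Eb1, so the same pitch on the A2 string lies at fret 20 − 18 = 2.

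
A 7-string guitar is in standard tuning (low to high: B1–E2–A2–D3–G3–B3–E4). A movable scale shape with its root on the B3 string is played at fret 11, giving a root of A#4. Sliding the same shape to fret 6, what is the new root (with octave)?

Moving from fret 11 to fret 6 shifts the root by -5 semitones.
A#4 down 5 semitones is F4.

F4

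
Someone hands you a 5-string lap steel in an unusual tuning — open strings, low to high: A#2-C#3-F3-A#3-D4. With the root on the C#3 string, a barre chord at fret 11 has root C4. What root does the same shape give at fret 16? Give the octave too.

F4

Moving from fret 11 to fret 16 shifts the root by 5 semitones.
C4 up 5 semitones is F4.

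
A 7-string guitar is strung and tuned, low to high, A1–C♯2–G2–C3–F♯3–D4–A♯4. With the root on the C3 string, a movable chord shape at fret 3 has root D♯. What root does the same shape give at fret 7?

G

Moving from fret 3 to fret 7 shifts the root by 4 semitones.
D♯ up 4 semitones is G.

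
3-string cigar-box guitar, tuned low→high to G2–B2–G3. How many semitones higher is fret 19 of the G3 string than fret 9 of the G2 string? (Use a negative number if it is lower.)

G3 at fret 19 → D5 (MIDI 74); G2 at fret 9 → E3 (MIDI 52).
74 − 52 = 22, so the two pitches are 22 semitones apart.

22 semitones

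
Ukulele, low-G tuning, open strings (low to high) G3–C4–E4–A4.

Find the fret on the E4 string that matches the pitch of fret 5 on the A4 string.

10

Fret 5 on A4 is MIDI 69 + 5 = 74 (D5). On the E4 string (open MIDI 64), that pitch is 74 − 64 = fret 10.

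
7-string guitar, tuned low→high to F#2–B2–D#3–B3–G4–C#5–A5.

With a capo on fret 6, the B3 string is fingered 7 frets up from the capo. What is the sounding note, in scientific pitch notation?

The capo raises the open B3 by 6 semitones to F4; fretting 7 more gives B3 + 6 + 7 = B3 + 13 semitones = C5.

C5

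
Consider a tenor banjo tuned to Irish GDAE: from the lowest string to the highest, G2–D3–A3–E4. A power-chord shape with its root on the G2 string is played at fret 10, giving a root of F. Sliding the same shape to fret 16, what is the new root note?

Moving from fret 10 to fret 16 shifts the root by 6 semitones.
F up 6 semitones is B.

B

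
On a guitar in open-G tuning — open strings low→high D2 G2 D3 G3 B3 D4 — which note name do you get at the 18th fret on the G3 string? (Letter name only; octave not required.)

G3 is MIDI 55. Adding 18 gives 73; 73 mod 12 = 1, i.e. C#.

C#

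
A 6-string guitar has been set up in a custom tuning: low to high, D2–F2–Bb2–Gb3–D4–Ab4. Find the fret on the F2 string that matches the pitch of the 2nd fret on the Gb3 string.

Fret 2 on Gb3 is MIDI 54 + 2 = 56 (Ab3). On the F2 string (open MIDI 41), that pitch is 56 − 41 = fret 15.

15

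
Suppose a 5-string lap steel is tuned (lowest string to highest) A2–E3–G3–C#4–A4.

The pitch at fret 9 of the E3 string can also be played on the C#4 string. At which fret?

0

Fret 9 on E3 is MIDI 52 + 9 = 61 (C#4). On the C#4 string (open MIDI 61), that pitch is 61 − 61 = fret 0.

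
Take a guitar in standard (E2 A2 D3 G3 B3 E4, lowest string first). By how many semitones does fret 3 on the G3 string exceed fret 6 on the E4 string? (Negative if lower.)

-12 semitones

G3 at fret 3 → A♯3 (MIDI 58); E4 at fret 6 → A♯4 (MIDI 70).
58 − 70 = -12, so the two pitches are 12 semitones apart.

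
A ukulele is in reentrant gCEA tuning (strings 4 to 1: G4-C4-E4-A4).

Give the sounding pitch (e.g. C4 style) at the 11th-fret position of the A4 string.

A4 is MIDI 69. Adding 11 gives 80, which is G#5.
(Equivalently spelled Ab5.)

G#5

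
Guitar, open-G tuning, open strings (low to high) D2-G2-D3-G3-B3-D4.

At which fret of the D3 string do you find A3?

7

A3 is 7 semitones above the open D3 (D–D#–E–F–F#–G–G#–A), so it sits at fret 7.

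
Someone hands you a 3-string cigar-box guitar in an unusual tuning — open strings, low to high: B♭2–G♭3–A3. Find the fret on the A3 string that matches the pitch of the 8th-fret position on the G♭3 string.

5

G♭3 at fret 8 is G♭3 + 8 semitones = D4.
The open A3 string is 3 semitones above the open G♭3, so the same pitch on the A3 string lies at fret 8 − 3 = 5.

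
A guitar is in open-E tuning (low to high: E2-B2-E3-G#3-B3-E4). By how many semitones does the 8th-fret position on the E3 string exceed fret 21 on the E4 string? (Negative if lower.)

-25 semitones

E3 at fret 8 → C4 (MIDI 60); E4 at fret 21 → C#6 (MIDI 85).
60 − 85 = -25, so the two pitches are 25 semitones apart.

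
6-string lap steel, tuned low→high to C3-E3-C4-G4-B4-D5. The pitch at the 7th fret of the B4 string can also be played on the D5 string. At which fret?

B4 at fret 7 is B4 + 7 semitones = Gb5.
The open D5 string is 3 semitones above the open B4, so the same pitch on the D5 string lies at fret 7 − 3 = 4.

4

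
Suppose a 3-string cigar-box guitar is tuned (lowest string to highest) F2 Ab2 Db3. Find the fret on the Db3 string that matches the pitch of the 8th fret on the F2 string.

Fret 8 on F2 is MIDI 41 + 8 = 49 (Db3). On the Db3 string (open MIDI 49), that pitch is 49 − 49 = fret 0.

0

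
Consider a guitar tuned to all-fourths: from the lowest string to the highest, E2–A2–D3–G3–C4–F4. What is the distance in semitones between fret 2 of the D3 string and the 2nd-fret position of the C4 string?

D3 at fret 2 → E3 (MIDI 52); C4 at fret 2 → D4 (MIDI 62).
52 − 62 = -10, so the two pitches are 10 semitones apart, with D4 the higher.

10 semitones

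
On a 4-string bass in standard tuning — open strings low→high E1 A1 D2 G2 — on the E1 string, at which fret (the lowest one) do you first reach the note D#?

From E1, count semitones up the chromatic scale until reaching D#: E–F–F#–G–…–C#–D–D# — 11 steps.

11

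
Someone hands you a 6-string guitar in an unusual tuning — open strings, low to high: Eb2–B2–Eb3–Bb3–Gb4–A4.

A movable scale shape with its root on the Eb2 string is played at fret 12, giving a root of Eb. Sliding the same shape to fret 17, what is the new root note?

Ab

Moving from fret 12 to fret 17 shifts the root by 5 semitones.
Eb up 5 semitones is Ab.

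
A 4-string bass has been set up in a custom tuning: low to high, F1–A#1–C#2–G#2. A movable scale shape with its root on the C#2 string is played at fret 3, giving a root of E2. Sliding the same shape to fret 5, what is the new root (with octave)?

F#2

Moving from fret 3 to fret 5 shifts the root by 2 semitones.
E2 up 2 semitones is F#2.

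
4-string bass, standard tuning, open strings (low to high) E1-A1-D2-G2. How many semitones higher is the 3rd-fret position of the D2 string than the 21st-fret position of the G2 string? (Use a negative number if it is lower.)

D2 at fret 3 → F2 (MIDI 41); G2 at fret 21 → E4 (MIDI 64).
41 − 64 = -23, so the two pitches are 23 semitones apart.

-23 semitones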